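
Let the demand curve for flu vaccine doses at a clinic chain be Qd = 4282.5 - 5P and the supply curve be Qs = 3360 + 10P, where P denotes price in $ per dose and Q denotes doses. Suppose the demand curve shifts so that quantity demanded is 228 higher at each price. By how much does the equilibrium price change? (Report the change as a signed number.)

Equating demand and supply, 4282.5 - 5P = 3360 + 10P gives 15P = 922.5, so P* = 61.5.
Substitute back: Q* = 4282.5 - 5(61.5) = 3975.
After the shift, demand is Qd = 4510.5 - 5P.
The new intersection has 1150.5 = 15P, i.e. P = 76.7, Q = 4127.
ΔP = 76.7 - 61.5 = 15.2.

ΔP = 15.2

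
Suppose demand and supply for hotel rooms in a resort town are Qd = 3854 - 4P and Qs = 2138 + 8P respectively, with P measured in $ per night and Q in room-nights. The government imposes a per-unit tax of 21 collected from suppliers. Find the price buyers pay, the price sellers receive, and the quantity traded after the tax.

With a tax of 21 on suppliers, they supply based on the net price P_s = P_b - 21, so Qs = 1970 + 8P_b.
Set Qd = Qs: 3854 - 4P_b = 1970 + 8P_b, so 1884 = 12P_b and P_b = 157.
So P_s = 136 and the quantity traded is Q = 3854 - 4(157) = 3226.

P_b = 157, P_s = 136, Q = 3226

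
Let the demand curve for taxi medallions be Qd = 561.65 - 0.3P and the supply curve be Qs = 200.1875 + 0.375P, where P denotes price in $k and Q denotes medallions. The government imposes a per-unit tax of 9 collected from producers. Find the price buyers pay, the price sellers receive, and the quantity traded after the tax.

With a tax of 9 on producers, they supply based on the net price P_s = P_b - 9, so Qs = 196.8125 + 0.375P_b.
Equate demand and the shifted supply: 561.65 - 0.3P_b = 196.8125 + 0.375P_b, giving 0.675P_b = 364.8375, so P_b = 540.5.
Then P_s = 540.5 - 9 = 531.5 and Q = 561.65 - 0.3(540.5) = 399.5.

P_b = 540.5, P_s = 531.5, Q = 399.5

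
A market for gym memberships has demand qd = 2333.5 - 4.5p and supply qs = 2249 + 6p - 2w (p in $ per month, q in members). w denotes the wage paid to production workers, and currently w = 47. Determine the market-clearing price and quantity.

p* = 17, q* = 2257

With w = 47, supply is qs = 2155 + 6p.
Equating demand and supply, 2333.5 - 4.5p = 2155 + 6p gives 10.5p = 178.5, so p* = 17.
From the demand curve, q* = 2333.5 - 4.5(17) = 2257.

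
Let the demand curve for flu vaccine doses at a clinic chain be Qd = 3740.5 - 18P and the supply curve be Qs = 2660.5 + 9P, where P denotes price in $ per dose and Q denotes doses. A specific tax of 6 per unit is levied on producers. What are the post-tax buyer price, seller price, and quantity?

With a tax of 6 on producers, they supply based on the net price P_s = P_b - 6, so Qs = 2606.5 + 9P_b.
Equate demand and the shifted supply: 3740.5 - 18P_b = 2606.5 + 9P_b, giving 27P_b = 1134, so P_b = 42.
So P_s = 36 and the quantity traded is Q = 3740.5 - 18(42) = 2984.5.

P_b = 42, P_s = 36, Q = 2984.5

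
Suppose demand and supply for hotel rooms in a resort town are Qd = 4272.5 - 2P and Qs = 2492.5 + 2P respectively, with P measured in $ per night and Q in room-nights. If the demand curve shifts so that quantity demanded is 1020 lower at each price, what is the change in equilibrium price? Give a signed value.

The market clears where 4272.5 - 2P = 2492.5 + 2P. Rearranging, 4P = 1780, hence P* = 445.
Plugging P* into demand: Q* = 4272.5 - 2(445) = 3382.5.
After the shift, demand is Qd = 3252.5 - 2P.
The new intersection has 760 = 4P, i.e. P = 190, Q = 2872.5.
ΔP = 190 - 445 = -255.

ΔP = -255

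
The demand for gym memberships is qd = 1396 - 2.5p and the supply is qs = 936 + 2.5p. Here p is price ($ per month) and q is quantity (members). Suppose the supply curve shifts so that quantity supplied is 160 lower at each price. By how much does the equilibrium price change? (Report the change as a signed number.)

Δp = 32

The market clears where 1396 - 2.5p = 936 + 2.5p. Rearranging, 5p = 460, hence p* = 92.
From the demand curve, q* = 1396 - 2.5(92) = 1166.
After the shift, supply is qs = 776 + 2.5p.
New equilibrium: 620 = 5p, so p = 124 and q = 1086.
Δp = 124 - 92 = 32.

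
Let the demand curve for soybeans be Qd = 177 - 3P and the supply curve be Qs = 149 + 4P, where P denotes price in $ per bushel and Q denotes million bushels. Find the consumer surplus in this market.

The market clears where 177 - 3P = 149 + 4P. Rearranging, 7P = 28, hence P* = 4.
Substitute back: Q* = 177 - 3(4) = 165.
Demand choke price (Qd = 0): P = 177/3 = 59. Consumer surplus = ½ × (59 - 4) × 165 = 4537.5.

Consumer surplus = 4537.5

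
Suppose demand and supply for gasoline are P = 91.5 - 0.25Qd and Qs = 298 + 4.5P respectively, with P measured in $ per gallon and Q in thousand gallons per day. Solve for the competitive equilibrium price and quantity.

P* = 8, Q* = 334

Rewriting in direct form: Qd = 366 - 4P.
At equilibrium Qd = Qs, so 366 - 4P = 298 + 4.5P; collecting terms, 68 = 8.5P and P* = 8.
Then Q* = 366 - 4(8) = 334.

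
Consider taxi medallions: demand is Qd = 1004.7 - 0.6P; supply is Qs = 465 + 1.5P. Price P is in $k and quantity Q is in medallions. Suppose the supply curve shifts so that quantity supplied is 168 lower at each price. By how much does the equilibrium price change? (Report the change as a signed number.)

ΔP = 80

Set Qd = Qs: 1004.7 - 0.6P = 465 + 1.5P, so 539.7 = 2.1P and P* = 257.
Then Q* = 1004.7 - 0.6(257) = 850.5.
After the shift, supply is Qs = 297 + 1.5P.
The new intersection has 707.7 = 2.1P, i.e. P = 337, Q = 802.5.
ΔP = 337 - 257 = 80.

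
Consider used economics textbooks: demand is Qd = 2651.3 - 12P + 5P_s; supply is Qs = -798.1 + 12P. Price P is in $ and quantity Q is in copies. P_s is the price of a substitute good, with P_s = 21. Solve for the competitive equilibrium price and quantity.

P* = 148.1, Q* = 979.1

With P_s = 21, demand is Qd = 2756.3 - 12P.
Set Qd = Qs: 2756.3 - 12P = -798.1 + 12P, so 3554.4 = 24P and P* = 148.1.
Substitute back: Q* = 2756.3 - 12(148.1) = 979.1.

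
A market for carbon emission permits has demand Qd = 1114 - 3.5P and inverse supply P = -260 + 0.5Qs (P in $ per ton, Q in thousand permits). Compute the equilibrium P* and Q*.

Inverting to quantity form: Qs = 520 + 2P.
At equilibrium Qd = Qs, so 1114 - 3.5P = 520 + 2P; collecting terms, 594 = 5.5P and P* = 108.
Plugging P* into demand: Q* = 1114 - 3.5(108) = 736.

P* = 108, Q* = 736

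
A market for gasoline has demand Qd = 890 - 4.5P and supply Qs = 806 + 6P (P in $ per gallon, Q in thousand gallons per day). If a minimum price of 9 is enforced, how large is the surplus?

With P fixed at 9, quantity demanded is 849.5 and quantity supplied is 860.
Surplus = Qs - Qd = 860 - 849.5 = 10.5.

Surplus = 10.5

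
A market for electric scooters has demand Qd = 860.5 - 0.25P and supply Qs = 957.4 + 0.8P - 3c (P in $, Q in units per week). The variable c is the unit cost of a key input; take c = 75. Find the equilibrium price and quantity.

P* = 122, Q* = 830

With c = 75, supply is Qs = 732.4 + 0.8P.
Equating demand and supply, 860.5 - 0.25P = 732.4 + 0.8P gives 1.05P = 128.1, so P* = 122.
Plugging P* into demand: Q* = 860.5 - 0.25(122) = 830.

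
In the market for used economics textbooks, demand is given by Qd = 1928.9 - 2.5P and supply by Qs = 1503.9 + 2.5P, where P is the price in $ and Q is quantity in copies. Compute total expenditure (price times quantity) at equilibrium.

Total expenditure = 145894

The market clears where 1928.9 - 2.5P = 1503.9 + 2.5P. Rearranging, 5P = 425, hence P* = 85.
From the demand curve, Q* = 1928.9 - 2.5(85) = 1716.4.
Total expenditure = P* × Q* = 85 × 1716.4 = 145894.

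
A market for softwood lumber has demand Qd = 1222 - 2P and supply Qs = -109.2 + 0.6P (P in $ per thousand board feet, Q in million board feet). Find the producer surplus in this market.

At equilibrium Qd = Qs, so 1222 - 2P = -109.2 + 0.6P; collecting terms, 1331.2 = 2.6P and P* = 512.
Plugging P* into demand: Q* = 1222 - 2(512) = 198.
Supply choke price (Qs = 0): P = 182. Producer surplus = ½ × (512 - 182) × 198 = 32670.

Producer surplus = 32670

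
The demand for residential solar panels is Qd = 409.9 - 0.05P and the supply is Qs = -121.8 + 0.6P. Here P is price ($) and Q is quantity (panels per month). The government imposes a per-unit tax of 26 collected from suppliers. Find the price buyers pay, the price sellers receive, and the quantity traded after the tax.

The tax drives a wedge P_b - P_s = 26. Substituting P_s = P_b - 26 into supply: Qs = -137.4 + 0.6P_b.
Set Qd = Qs: 409.9 - 0.05P_b = -137.4 + 0.6P_b, so 547.3 = 0.65P_b and P_b = 842.
Then P_s = 842 - 26 = 816 and Q = 409.9 - 0.05(842) = 367.8.

P_b = 842, P_s = 816, Q = 367.8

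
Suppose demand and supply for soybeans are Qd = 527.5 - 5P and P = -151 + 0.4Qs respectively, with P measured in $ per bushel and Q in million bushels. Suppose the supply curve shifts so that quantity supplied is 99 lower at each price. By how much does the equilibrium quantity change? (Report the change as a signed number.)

Rewriting in direct form: Qs = 377.5 + 2.5P.
Set Qd = Qs: 527.5 - 5P = 377.5 + 2.5P, so 150 = 7.5P and P* = 20.
Plugging P* into demand: Q* = 527.5 - 5(20) = 427.5.
After the shift, supply is Qs = 278.5 + 2.5P.
The new intersection has 249 = 7.5P, i.e. P = 33.2, Q = 361.5.
ΔQ = 361.5 - 427.5 = -66.

ΔQ = -66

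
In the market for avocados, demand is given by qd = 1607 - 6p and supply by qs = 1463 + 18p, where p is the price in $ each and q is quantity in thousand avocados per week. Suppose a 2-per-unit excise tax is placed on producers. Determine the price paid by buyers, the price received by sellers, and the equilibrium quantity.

p_b = 7.5, p_s = 5.5, q = 1562

With a tax of 2 on producers, they supply based on the net price p_s = p_b - 2, so qs = 1427 + 18p_b.
Equate demand and the shifted supply: 1607 - 6p_b = 1427 + 18p_b, giving 24p_b = 180, so p_b = 7.5.
So p_s = 5.5 and the quantity traded is q = 1607 - 6(7.5) = 1562.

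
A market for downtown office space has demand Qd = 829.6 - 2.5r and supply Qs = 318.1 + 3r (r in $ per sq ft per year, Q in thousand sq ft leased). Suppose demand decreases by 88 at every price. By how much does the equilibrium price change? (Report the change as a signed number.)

Δr = -16

The market clears where 829.6 - 2.5r = 318.1 + 3r. Rearranging, 5.5r = 511.5, hence r* = 93.
From the demand curve, Q* = 829.6 - 2.5(93) = 597.1.
After the shift, demand is Qd = 741.6 - 2.5r.
New equilibrium: 423.5 = 5.5r, so r = 77 and Q = 549.1.
Δr = 77 - 93 = -16.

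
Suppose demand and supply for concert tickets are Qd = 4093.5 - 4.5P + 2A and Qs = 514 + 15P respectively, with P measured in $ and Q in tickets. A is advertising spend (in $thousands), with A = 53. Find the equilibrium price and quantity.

With A = 53, demand is Qd = 4199.5 - 4.5P.
Equating demand and supply, 4199.5 - 4.5P = 514 + 15P gives 19.5P = 3685.5, so P* = 189.
Then Q* = 4199.5 - 4.5(189) = 3349.

P* = 189, Q* = 3349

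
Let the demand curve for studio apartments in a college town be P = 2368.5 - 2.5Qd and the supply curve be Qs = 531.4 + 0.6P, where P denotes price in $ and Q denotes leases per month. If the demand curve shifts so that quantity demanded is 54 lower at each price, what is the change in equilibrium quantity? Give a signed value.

ΔQ = -32.4

Rewriting in direct form: Qd = 947.4 - 0.4P.
Set Qd = Qs: 947.4 - 0.4P = 531.4 + 0.6P, so 416 = P and P* = 416.
Then Q* = 947.4 - 0.4(416) = 781.
After the shift, demand is Qd = 893.4 - 0.4P.
The new intersection has 362 = P, i.e. P = 362, Q = 748.6.
ΔQ = 748.6 - 781 = -32.4.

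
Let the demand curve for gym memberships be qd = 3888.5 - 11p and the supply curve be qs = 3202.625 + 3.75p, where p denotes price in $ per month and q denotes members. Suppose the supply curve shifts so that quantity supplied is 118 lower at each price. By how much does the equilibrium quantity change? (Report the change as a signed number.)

The market clears where 3888.5 - 11p = 3202.625 + 3.75p. Rearranging, 14.75p = 685.875, hence p* = 46.5.
Substitute back: q* = 3888.5 - 11(46.5) = 3377.
After the shift, supply is qs = 3084.625 + 3.75p.
Re-solving, 14.75p = 803.875 gives p = 54.5 and q = 3289.
Δq = 3289 - 3377 = -88.

Δq = -88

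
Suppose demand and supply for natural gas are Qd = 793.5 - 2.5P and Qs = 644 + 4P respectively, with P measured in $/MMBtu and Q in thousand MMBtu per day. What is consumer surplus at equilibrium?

At equilibrium Qd = Qs, so 793.5 - 2.5P = 644 + 4P; collecting terms, 149.5 = 6.5P and P* = 23.
Substitute back: Q* = 793.5 - 2.5(23) = 736.
Demand choke price (Qd = 0): P = 793.5/2.5 = 317.4. Consumer surplus = ½ × (317.4 - 23) × 736 = 108339.2.

Consumer surplus = 108339.2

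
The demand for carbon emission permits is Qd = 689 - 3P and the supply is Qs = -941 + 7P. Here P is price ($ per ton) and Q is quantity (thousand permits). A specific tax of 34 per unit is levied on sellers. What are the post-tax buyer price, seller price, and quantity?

P_b = 186.8, P_s = 152.8, Q = 128.6

With a tax of 34 on sellers, they supply based on the net price P_s = P_b - 34, so Qs = -1179 + 7P_b.
Equate demand and the shifted supply: 689 - 3P_b = -1179 + 7P_b, giving 10P_b = 1868, so P_b = 186.8.
Then P_s = 186.8 - 34 = 152.8 and Q = 689 - 3(186.8) = 128.6.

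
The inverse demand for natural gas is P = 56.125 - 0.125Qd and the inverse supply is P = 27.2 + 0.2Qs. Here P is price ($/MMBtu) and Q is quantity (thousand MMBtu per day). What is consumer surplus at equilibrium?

Solving each curve for Q: Qd = 449 - 8P and Qs = -136 + 5P.
At equilibrium Qd = Qs, so 449 - 8P = -136 + 5P; collecting terms, 585 = 13P and P* = 45.
Plugging P* into demand: Q* = 449 - 8(45) = 89.
Demand choke price (Qd = 0): P = 449/8 = 56.125. Consumer surplus = ½ × (56.125 - 45) × 89 = 495.0625.

Consumer surplus = 495.0625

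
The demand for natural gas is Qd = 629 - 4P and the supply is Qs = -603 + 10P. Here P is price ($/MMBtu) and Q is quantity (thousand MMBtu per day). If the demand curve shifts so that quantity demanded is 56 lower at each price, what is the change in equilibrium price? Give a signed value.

ΔP = -4

Equating demand and supply, 629 - 4P = -603 + 10P gives 14P = 1232, so P* = 88.
From the demand curve, Q* = 629 - 4(88) = 277.
After the shift, demand is Qd = 573 - 4P.
Re-solving, 14P = 1176 gives P = 84 and Q = 237.
ΔP = 84 - 88 = -4.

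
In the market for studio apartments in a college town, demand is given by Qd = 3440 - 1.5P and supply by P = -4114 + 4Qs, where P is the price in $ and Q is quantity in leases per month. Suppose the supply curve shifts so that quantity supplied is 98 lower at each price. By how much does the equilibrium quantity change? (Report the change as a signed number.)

In direct form, Qs = 1028.5 + 0.25P.
At equilibrium Qd = Qs, so 3440 - 1.5P = 1028.5 + 0.25P; collecting terms, 2411.5 = 1.75P and P* = 1378.
From the demand curve, Q* = 3440 - 1.5(1378) = 1373.
After the shift, supply is Qs = 930.5 + 0.25P.
New equilibrium: 2509.5 = 1.75P, so P = 1434 and Q = 1289.
ΔQ = 1289 - 1373 = -84.

ΔQ = -84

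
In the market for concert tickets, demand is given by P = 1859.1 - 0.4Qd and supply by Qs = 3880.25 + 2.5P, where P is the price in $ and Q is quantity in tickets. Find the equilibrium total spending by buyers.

Inverting to quantity form: Qd = 4647.75 - 2.5P.
Equating demand and supply, 4647.75 - 2.5P = 3880.25 + 2.5P gives 5P = 767.5, so P* = 153.5.
Then Q* = 4647.75 - 2.5(153.5) = 4264.
Total spending by buyers = P* × Q* = 153.5 × 4264 = 654524.

Total spending by buyers = 654524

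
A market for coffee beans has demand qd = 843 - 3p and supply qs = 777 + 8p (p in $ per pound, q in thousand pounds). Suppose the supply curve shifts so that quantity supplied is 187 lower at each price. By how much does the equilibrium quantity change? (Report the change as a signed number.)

Δq = -51

At equilibrium qd = qs, so 843 - 3p = 777 + 8p; collecting terms, 66 = 11p and p* = 6.
Plugging p* into demand: q* = 843 - 3(6) = 825.
After the shift, supply is qs = 590 + 8p.
New equilibrium: 253 = 11p, so p = 23 and q = 774.
Δq = 774 - 825 = -51.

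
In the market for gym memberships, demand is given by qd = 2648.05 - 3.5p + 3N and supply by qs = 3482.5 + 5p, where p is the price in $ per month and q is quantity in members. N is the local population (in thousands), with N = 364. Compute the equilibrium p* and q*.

p* = 30.3, q* = 3634

With N = 364, demand is qd = 3740.05 - 3.5p.
Equating demand and supply, 3740.05 - 3.5p = 3482.5 + 5p gives 8.5p = 257.55, so p* = 30.3.
Plugging p* into demand: q* = 3740.05 - 3.5(30.3) = 3634.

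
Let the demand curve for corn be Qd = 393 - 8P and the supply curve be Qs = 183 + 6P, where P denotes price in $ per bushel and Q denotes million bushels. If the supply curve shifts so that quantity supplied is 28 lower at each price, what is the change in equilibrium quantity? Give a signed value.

ΔQ = -16

Set Qd = Qs: 393 - 8P = 183 + 6P, so 210 = 14P and P* = 15.
Then Q* = 393 - 8(15) = 273.
After the shift, supply is Qs = 155 + 6P.
The new intersection has 238 = 14P, i.e. P = 17, Q = 257.
ΔQ = 257 - 273 = -16.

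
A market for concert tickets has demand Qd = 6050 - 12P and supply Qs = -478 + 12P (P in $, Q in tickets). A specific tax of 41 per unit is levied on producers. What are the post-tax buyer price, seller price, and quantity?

P_b = 292.5, P_s = 251.5, Q = 2540

With a tax of 41 on producers, they supply based on the net price P_s = P_b - 41, so Qs = -970 + 12P_b.
Equate demand and the shifted supply: 6050 - 12P_b = -970 + 12P_b, giving 24P_b = 7020, so P_b = 292.5.
So P_s = 251.5 and the quantity traded is Q = 6050 - 12(292.5) = 2540.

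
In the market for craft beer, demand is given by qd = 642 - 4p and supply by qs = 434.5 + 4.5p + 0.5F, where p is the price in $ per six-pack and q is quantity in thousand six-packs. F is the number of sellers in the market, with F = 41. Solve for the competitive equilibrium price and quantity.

p* = 22, q* = 554

With F = 41, supply is qs = 455 + 4.5p.
Set qd = qs: 642 - 4p = 455 + 4.5p, so 187 = 8.5p and p* = 22.
Then q* = 642 - 4(22) = 554.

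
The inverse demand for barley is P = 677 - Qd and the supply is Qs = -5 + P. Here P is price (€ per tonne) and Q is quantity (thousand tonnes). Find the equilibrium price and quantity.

Solving each curve for Q: Qd = 677 - P.
Set Qd = Qs: 677 - P = -5 + P, so 682 = 2P and P* = 341.
Then Q* = 677 - 341 = 336.

P* = 341, Q* = 336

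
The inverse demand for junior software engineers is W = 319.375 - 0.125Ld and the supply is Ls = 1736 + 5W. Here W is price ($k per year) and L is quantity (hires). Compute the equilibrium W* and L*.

W* = 63, L* = 2051

In direct form, Ld = 2555 - 8W.
At equilibrium Ld = Ls, so 2555 - 8W = 1736 + 5W; collecting terms, 819 = 13W and W* = 63.
From the demand curve, L* = 2555 - 8(63) = 2051.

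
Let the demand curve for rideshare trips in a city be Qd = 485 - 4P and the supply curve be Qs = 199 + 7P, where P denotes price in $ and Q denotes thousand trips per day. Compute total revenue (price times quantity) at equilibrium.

Total revenue = 9906

Set Qd = Qs: 485 - 4P = 199 + 7P, so 286 = 11P and P* = 26.
Substitute back: Q* = 485 - 4(26) = 381.
Total revenue = P* × Q* = 26 × 381 = 9906.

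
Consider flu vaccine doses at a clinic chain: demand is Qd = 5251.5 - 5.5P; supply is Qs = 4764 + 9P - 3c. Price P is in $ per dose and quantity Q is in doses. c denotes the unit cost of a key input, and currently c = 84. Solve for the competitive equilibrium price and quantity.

P* = 51, Q* = 4971

With c = 84, supply is Qs = 4512 + 9P.
Equating demand and supply, 5251.5 - 5.5P = 4512 + 9P gives 14.5P = 739.5, so P* = 51.
Then Q* = 5251.5 - 5.5(51) = 4971.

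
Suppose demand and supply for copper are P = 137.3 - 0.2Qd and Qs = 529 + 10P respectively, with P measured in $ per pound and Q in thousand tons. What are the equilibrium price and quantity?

P* = 10.5, Q* = 634

Solving each curve for Q: Qd = 686.5 - 5P.
Set Qd = Qs: 686.5 - 5P = 529 + 10P, so 157.5 = 15P and P* = 10.5.
Then Q* = 686.5 - 5(10.5) = 634.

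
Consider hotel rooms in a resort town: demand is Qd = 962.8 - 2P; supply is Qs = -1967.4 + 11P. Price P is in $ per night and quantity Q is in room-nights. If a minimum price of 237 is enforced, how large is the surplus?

With P fixed at 237, quantity demanded is 488.8 and quantity supplied is 639.6.
Surplus = Qs - Qd = 639.6 - 488.8 = 150.8.

Surplus = 150.8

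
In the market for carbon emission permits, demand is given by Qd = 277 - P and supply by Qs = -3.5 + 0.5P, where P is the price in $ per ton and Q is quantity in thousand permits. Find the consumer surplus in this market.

The market clears where 277 - P = -3.5 + 0.5P. Rearranging, 1.5P = 280.5, hence P* = 187.
From the demand curve, Q* = 277 - 187 = 90.
Demand choke price (Qd = 0): P = 277. Consumer surplus = ½ × (277 - 187) × 90 = 4050.

Consumer surplus = 4050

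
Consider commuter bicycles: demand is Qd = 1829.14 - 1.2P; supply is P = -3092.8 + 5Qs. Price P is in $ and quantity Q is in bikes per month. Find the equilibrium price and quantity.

P* = 864.7, Q* = 791.5

Inverting to quantity form: Qs = 618.56 + 0.2P.
Set Qd = Qs: 1829.14 - 1.2P = 618.56 + 0.2P, so 1210.58 = 1.4P and P* = 864.7.
From the demand curve, Q* = 1829.14 - 1.2(864.7) = 791.5.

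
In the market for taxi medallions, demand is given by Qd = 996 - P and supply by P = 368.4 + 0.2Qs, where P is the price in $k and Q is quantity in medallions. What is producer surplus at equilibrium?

Solving each curve for Q: Qs = -1842 + 5P.
Equating demand and supply, 996 - P = -1842 + 5P gives 6P = 2838, so P* = 473.
From the demand curve, Q* = 996 - 473 = 523.
Supply choke price (Qs = 0): P = 368.4. Producer surplus = ½ × (473 - 368.4) × 523 = 27352.9.

Producer surplus = 27352.9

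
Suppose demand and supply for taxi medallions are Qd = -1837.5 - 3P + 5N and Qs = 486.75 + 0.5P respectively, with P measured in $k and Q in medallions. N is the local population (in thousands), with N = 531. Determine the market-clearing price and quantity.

P* = 94.5, Q* = 534

With N = 531, demand is Qd = 817.5 - 3P.
The market clears where 817.5 - 3P = 486.75 + 0.5P. Rearranging, 3.5P = 330.75, hence P* = 94.5.
Substitute back: Q* = 817.5 - 3(94.5) = 534.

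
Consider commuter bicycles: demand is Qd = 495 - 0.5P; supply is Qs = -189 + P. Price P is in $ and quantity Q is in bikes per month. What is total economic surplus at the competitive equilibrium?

Total surplus = 106933.5

Equating demand and supply, 495 - 0.5P = -189 + P gives 1.5P = 684, so P* = 456.
Substitute back: Q* = 495 - 0.5(456) = 267.
Demand choke price = 990; supply choke price = 189. CS = ½(990 - 456)(267) = 71289; PS = ½(456 - 189)(267) = 35644.5. Total surplus = 106933.5.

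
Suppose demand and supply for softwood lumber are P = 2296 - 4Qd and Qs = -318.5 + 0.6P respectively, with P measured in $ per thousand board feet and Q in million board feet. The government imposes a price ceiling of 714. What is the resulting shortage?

Solving each curve for Q: Qd = 574 - 0.25P.
With P fixed at 714, quantity demanded is 395.5 and quantity supplied is 109.9.
Shortage = Qd - Qs = 395.5 - 109.9 = 285.6.

Shortage = 285.6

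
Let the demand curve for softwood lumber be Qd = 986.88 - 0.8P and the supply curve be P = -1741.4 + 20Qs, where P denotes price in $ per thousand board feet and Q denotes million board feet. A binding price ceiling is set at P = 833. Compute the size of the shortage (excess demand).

In direct form, Qs = 87.07 + 0.05P.
At P = 833: Qd = 320.48 and Qs = 128.72.
Shortage = Qd - Qs = 320.48 - 128.72 = 191.76.

Shortage = 191.76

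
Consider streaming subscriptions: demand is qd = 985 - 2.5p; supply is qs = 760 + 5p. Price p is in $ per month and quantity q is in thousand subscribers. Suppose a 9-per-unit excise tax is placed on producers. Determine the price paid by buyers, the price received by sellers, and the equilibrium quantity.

p_b = 36, p_s = 27, q = 895

With a tax of 9 on producers, they supply based on the net price p_s = p_b - 9, so qs = 715 + 5p_b.
Equate demand and the shifted supply: 985 - 2.5p_b = 715 + 5p_b, giving 7.5p_b = 270, so p_b = 36.
Then p_s = 36 - 9 = 27 and q = 985 - 2.5(36) = 895.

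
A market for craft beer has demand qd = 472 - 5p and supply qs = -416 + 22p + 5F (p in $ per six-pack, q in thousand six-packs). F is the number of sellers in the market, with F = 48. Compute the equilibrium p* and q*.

p* = 24, q* = 352

With F = 48, supply is qs = -176 + 22p.
Equating demand and supply, 472 - 5p = -176 + 22p gives 27p = 648, so p* = 24.
Then q* = 472 - 5(24) = 352.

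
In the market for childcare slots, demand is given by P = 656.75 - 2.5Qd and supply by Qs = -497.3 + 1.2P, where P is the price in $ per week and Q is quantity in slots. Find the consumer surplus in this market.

Solving each curve for Q: Qd = 262.7 - 0.4P.
Set Qd = Qs: 262.7 - 0.4P = -497.3 + 1.2P, so 760 = 1.6P and P* = 475.
Plugging P* into demand: Q* = 262.7 - 0.4(475) = 72.7.
Demand choke price (Qd = 0): P = 262.7/0.4 = 656.75. Consumer surplus = ½ × (656.75 - 475) × 72.7 = 6606.6125.

Consumer surplus = 6606.6125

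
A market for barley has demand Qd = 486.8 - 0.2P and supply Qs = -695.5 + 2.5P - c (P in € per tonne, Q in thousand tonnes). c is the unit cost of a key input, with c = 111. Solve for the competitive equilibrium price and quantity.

P* = 479, Q* = 391

With c = 111, supply is Qs = -806.5 + 2.5P.
Equating demand and supply, 486.8 - 0.2P = -806.5 + 2.5P gives 2.7P = 1293.3, so P* = 479.
Then Q* = 486.8 - 0.2(479) = 391.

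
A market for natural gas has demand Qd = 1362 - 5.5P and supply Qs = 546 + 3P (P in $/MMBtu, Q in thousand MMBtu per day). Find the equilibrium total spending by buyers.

The market clears where 1362 - 5.5P = 546 + 3P. Rearranging, 8.5P = 816, hence P* = 96.
Plugging P* into demand: Q* = 1362 - 5.5(96) = 834.
Total spending by buyers = P* × Q* = 96 × 834 = 80064.

Total spending by buyers = 80064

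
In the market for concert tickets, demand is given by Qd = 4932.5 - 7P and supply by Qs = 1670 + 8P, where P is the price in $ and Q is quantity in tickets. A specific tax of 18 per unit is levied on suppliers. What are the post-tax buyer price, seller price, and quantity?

P_b = 227.1, P_s = 209.1, Q = 3342.8

With a tax of 18 on suppliers, they supply based on the net price P_s = P_b - 18, so Qs = 1526 + 8P_b.
Market clearing requires 4932.5 - 7P_b = 1526 + 8P_b; hence 3406.5 = 15P_b and P_b = 227.1.
So P_s = 209.1 and the quantity traded is Q = 4932.5 - 7(227.1) = 3342.8.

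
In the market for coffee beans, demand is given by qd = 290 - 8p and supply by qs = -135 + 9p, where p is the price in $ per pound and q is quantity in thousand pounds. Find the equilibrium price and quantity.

The market clears where 290 - 8p = -135 + 9p. Rearranging, 17p = 425, hence p* = 25.
Then q* = 290 - 8(25) = 90.

p* = 25, q* = 90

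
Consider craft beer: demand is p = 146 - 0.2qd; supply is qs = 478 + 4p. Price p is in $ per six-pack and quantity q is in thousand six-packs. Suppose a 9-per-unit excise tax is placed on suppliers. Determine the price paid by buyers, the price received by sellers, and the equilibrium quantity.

p_b = 32, p_s = 23, q = 570

Inverting to quantity form: qd = 730 - 5p.
The tax drives a wedge p_b - p_s = 9. Substituting p_s = p_b - 9 into supply: qs = 442 + 4p_b.
Equate demand and the shifted supply: 730 - 5p_b = 442 + 4p_b, giving 9p_b = 288, so p_b = 32.
So p_s = 23 and the quantity traded is q = 730 - 5(32) = 570.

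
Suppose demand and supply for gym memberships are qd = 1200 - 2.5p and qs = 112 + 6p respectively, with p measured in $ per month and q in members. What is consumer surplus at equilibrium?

The market clears where 1200 - 2.5p = 112 + 6p. Rearranging, 8.5p = 1088, hence p* = 128.
From the demand curve, q* = 1200 - 2.5(128) = 880.
Demand choke price (qd = 0): p = 1200/2.5 = 480. Consumer surplus = ½ × (480 - 128) × 880 = 154880.

Consumer surplus = 154880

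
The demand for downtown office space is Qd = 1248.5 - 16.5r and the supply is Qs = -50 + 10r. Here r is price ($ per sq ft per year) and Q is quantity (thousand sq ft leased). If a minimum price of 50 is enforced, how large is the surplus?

Surplus = 26.5

Evaluating both curves at the floor price 50 gives Qd = 423.5, Qs = 450.
Surplus = Qs - Qd = 450 - 423.5 = 26.5.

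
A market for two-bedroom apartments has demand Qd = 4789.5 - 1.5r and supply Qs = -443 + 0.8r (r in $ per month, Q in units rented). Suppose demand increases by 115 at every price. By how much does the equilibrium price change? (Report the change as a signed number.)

Δr = 50

Set Qd = Qs: 4789.5 - 1.5r = -443 + 0.8r, so 5232.5 = 2.3r and r* = 2275.
Then Q* = 4789.5 - 1.5(2275) = 1377.
After the shift, demand is Qd = 4904.5 - 1.5r.
New equilibrium: 5347.5 = 2.3r, so r = 2325 and Q = 1417.
Δr = 2325 - 2275 = 50.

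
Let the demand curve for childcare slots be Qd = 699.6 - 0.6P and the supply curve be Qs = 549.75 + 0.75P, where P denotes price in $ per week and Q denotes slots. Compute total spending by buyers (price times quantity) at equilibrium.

Total spending by buyers = 70263

The market clears where 699.6 - 0.6P = 549.75 + 0.75P. Rearranging, 1.35P = 149.85, hence P* = 111.
Substitute back: Q* = 699.6 - 0.6(111) = 633.
Total spending by buyers = P* × Q* = 111 × 633 = 70263.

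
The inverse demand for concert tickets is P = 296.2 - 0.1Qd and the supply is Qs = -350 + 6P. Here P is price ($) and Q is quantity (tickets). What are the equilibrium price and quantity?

Inverting to quantity form: Qd = 2962 - 10P.
The market clears where 2962 - 10P = -350 + 6P. Rearranging, 16P = 3312, hence P* = 207.
Substitute back: Q* = 2962 - 10(207) = 892.

P* = 207, Q* = 892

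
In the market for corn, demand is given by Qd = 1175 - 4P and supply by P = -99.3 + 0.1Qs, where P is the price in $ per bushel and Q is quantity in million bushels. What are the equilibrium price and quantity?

Inverting to quantity form: Qs = 993 + 10P.
The market clears where 1175 - 4P = 993 + 10P. Rearranging, 14P = 182, hence P* = 13.
Substitute back: Q* = 1175 - 4(13) = 1123.

P* = 13, Q* = 1123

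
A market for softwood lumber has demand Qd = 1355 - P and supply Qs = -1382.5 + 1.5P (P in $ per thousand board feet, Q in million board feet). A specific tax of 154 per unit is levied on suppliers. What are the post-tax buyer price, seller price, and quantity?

The tax drives a wedge P_b - P_s = 154. Substituting P_s = P_b - 154 into supply: Qs = -1613.5 + 1.5P_b.
Set Qd = Qs: 1355 - P_b = -1613.5 + 1.5P_b, so 2968.5 = 2.5P_b and P_b = 1187.4.
So P_s = 1033.4 and the quantity traded is Q = 1355 - 1187.4 = 167.6.

P_b = 1187.4, P_s = 1033.4, Q = 167.6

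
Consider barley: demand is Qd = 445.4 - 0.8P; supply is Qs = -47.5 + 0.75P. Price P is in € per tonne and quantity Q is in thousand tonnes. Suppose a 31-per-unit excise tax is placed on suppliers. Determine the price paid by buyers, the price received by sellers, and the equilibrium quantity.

With a tax of 31 on suppliers, they supply based on the net price P_s = P_b - 31, so Qs = -70.75 + 0.75P_b.
Set Qd = Qs: 445.4 - 0.8P_b = -70.75 + 0.75P_b, so 516.15 = 1.55P_b and P_b = 333.
Then P_s = 333 - 31 = 302 and Q = 445.4 - 0.8(333) = 179.

P_b = 333, P_s = 302, Q = 179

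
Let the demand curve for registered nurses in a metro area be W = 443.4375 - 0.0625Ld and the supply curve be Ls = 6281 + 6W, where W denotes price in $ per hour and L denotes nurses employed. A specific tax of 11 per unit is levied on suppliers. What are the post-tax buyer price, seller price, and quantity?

W_b = 40, W_s = 29, L = 6455

Inverting to quantity form: Ld = 7095 - 16W.
The tax drives a wedge W_b - W_s = 11. Substituting W_s = W_b - 11 into supply: Ls = 6215 + 6W_b.
Market clearing requires 7095 - 16W_b = 6215 + 6W_b; hence 880 = 22W_b and W_b = 40.
Then W_s = 40 - 11 = 29 and L = 7095 - 16(40) = 6455.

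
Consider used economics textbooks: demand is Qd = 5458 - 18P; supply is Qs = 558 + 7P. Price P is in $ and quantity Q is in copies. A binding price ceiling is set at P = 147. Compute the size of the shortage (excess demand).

Evaluating both curves at the ceiling price 147 gives Qd = 2812, Qs = 1587.
Shortage = Qd - Qs = 2812 - 1587 = 1225.

Shortage = 1225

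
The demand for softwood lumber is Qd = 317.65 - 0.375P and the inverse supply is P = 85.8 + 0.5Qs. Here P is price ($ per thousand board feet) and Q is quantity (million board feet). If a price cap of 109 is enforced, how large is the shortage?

Inverting to quantity form: Qs = -171.6 + 2P.
At P = 109: Qd = 276.775 and Qs = 46.4.
Shortage = Qd - Qs = 276.775 - 46.4 = 230.375.

Shortage = 230.375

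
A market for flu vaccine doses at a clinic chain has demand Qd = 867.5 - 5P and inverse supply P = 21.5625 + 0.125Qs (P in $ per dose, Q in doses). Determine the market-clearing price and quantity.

P* = 80, Q* = 467.5

Rewriting in direct form: Qs = -172.5 + 8P.
The market clears where 867.5 - 5P = -172.5 + 8P. Rearranging, 13P = 1040, hence P* = 80.
Then Q* = 867.5 - 5(80) = 467.5.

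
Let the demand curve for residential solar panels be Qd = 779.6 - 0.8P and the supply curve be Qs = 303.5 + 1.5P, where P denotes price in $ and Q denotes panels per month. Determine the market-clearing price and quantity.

The market clears where 779.6 - 0.8P = 303.5 + 1.5P. Rearranging, 2.3P = 476.1, hence P* = 207.
Then Q* = 779.6 - 0.8(207) = 614.

P* = 207, Q* = 614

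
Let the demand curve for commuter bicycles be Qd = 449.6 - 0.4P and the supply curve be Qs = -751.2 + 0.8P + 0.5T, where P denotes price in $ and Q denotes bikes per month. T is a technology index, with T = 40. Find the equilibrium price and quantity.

P* = 984, Q* = 56

With T = 40, supply is Qs = -731.2 + 0.8P.
The market clears where 449.6 - 0.4P = -731.2 + 0.8P. Rearranging, 1.2P = 1180.8, hence P* = 984.
Plugging P* into demand: Q* = 449.6 - 0.4(984) = 56.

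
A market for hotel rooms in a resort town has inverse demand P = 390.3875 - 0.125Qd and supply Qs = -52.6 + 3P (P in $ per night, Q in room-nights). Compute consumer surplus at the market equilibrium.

Consumer surplus = 41361.390625

Rewriting in direct form: Qd = 3123.1 - 8P.
At equilibrium Qd = Qs, so 3123.1 - 8P = -52.6 + 3P; collecting terms, 3175.7 = 11P and P* = 288.7.
Then Q* = 3123.1 - 8(288.7) = 813.5.
Demand choke price (Qd = 0): P = 3123.1/8 = 390.3875. Consumer surplus = ½ × (390.3875 - 288.7) × 813.5 = 41361.390625.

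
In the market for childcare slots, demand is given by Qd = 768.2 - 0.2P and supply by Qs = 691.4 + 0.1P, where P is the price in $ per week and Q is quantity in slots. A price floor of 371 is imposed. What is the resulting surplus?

With P fixed at 371, quantity demanded is 694 and quantity supplied is 728.5.
Surplus = Qs - Qd = 728.5 - 694 = 34.5.

Surplus = 34.5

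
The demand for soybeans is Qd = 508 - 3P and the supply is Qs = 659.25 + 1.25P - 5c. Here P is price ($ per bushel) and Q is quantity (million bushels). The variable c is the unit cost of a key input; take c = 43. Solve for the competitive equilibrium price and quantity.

With c = 43, supply is Qs = 444.25 + 1.25P.
Set Qd = Qs: 508 - 3P = 444.25 + 1.25P, so 63.75 = 4.25P and P* = 15.
From the demand curve, Q* = 508 - 3(15) = 463.

P* = 15, Q* = 463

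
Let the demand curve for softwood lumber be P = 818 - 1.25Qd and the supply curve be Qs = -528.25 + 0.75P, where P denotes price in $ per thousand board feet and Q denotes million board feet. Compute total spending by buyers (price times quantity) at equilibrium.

Total spending by buyers = 33572

Inverting to quantity form: Qd = 654.4 - 0.8P.
The market clears where 654.4 - 0.8P = -528.25 + 0.75P. Rearranging, 1.55P = 1182.65, hence P* = 763.
Plugging P* into demand: Q* = 654.4 - 0.8(763) = 44.
Total spending by buyers = P* × Q* = 763 × 44 = 33572.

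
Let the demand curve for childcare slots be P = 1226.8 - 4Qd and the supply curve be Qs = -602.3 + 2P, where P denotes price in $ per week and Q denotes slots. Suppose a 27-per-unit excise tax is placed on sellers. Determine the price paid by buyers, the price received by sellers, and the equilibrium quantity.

P_b = 428, P_s = 401, Q = 199.7

Rewriting in direct form: Qd = 306.7 - 0.25P.
The tax drives a wedge P_b - P_s = 27. Substituting P_s = P_b - 27 into supply: Qs = -656.3 + 2P_b.
Market clearing requires 306.7 - 0.25P_b = -656.3 + 2P_b; hence 963 = 2.25P_b and P_b = 428.
Then P_s = 428 - 27 = 401 and Q = 306.7 - 0.25(428) = 199.7.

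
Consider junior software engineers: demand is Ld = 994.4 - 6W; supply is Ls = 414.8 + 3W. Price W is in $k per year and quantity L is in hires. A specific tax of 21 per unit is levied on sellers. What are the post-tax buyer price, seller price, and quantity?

W_b = 71.4, W_s = 50.4, L = 566

With a tax of 21 on sellers, they supply based on the net price W_s = W_b - 21, so Ls = 351.8 + 3W_b.
Market clearing requires 994.4 - 6W_b = 351.8 + 3W_b; hence 642.6 = 9W_b and W_b = 71.4.
So W_s = 50.4 and the quantity traded is L = 994.4 - 6(71.4) = 566.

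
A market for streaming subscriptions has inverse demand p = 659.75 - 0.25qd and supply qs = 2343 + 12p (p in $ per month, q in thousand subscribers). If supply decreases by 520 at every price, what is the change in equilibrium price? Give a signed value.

Solving each curve for q: qd = 2639 - 4p.
Set qd = qs: 2639 - 4p = 2343 + 12p, so 296 = 16p and p* = 18.5.
Then q* = 2639 - 4(18.5) = 2565.
After the shift, supply is qs = 1823 + 12p.
Re-solving, 16p = 816 gives p = 51 and q = 2435.
Δp = 51 - 18.5 = 32.5.

Δp = 32.5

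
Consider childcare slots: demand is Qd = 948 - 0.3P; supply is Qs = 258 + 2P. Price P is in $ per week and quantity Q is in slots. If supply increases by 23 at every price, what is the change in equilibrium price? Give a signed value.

ΔP = -10

Set Qd = Qs: 948 - 0.3P = 258 + 2P, so 690 = 2.3P and P* = 300.
Then Q* = 948 - 0.3(300) = 858.
After the shift, supply is Qs = 281 + 2P.
The new intersection has 667 = 2.3P, i.e. P = 290, Q = 861.
ΔP = 290 - 300 = -10.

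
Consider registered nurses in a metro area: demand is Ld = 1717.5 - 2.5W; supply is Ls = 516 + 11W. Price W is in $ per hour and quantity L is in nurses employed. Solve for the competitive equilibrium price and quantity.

Set Ld = Ls: 1717.5 - 2.5W = 516 + 11W, so 1201.5 = 13.5W and W* = 89.
Plugging W* into demand: L* = 1717.5 - 2.5(89) = 1495.

W* = 89, L* = 1495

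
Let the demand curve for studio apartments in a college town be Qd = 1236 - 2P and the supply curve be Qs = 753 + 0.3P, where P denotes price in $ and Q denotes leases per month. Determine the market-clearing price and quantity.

Set Qd = Qs: 1236 - 2P = 753 + 0.3P, so 483 = 2.3P and P* = 210.
Substitute back: Q* = 1236 - 2(210) = 816.

P* = 210, Q* = 816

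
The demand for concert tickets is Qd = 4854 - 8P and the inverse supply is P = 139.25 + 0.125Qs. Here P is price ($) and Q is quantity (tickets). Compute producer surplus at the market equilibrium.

Solving each curve for Q: Qs = -1114 + 8P.
Equating demand and supply, 4854 - 8P = -1114 + 8P gives 16P = 5968, so P* = 373.
Then Q* = 4854 - 8(373) = 1870.
Supply choke price (Qs = 0): P = 139.25. Producer surplus = ½ × (373 - 139.25) × 1870 = 218556.25.

Producer surplus = 218556.25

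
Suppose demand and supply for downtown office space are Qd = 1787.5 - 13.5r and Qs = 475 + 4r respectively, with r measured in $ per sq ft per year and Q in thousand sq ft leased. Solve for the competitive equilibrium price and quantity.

Set Qd = Qs: 1787.5 - 13.5r = 475 + 4r, so 1312.5 = 17.5r and r* = 75.
Then Q* = 1787.5 - 13.5(75) = 775.

r* = 75, Q* = 775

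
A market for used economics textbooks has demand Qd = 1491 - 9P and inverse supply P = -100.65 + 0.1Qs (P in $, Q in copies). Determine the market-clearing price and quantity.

P* = 25.5, Q* = 1261.5

Rewriting in direct form: Qs = 1006.5 + 10P.
Equating demand and supply, 1491 - 9P = 1006.5 + 10P gives 19P = 484.5, so P* = 25.5.
From the demand curve, Q* = 1491 - 9(25.5) = 1261.5.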